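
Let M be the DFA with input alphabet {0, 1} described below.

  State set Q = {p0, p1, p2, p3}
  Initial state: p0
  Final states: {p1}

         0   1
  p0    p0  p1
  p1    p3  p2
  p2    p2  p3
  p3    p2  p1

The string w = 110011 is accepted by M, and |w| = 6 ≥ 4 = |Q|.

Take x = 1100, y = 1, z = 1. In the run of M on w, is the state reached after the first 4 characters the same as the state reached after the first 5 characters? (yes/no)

Run of M on the first 5 characters of w = 1 1 0 0 1:
  step 0: p0  (start)
  step 1: p1  (read 1: p0→p1)
  step 2: p2  (read 1: p1→p2)
  step 3: p2  (read 0: p2→p2)
  step 4: p2  (read 0: p2→p2)
  step 5: p3  (read 1: p2→p3)

After x (step 4): p2. After xy (step 5): p3.
They differ (p2 ≠ p3), so y is not a cycle from the state after x; this split is not the one the pumping-lemma construction produces, and pumping y need not keep the string in L(M).

no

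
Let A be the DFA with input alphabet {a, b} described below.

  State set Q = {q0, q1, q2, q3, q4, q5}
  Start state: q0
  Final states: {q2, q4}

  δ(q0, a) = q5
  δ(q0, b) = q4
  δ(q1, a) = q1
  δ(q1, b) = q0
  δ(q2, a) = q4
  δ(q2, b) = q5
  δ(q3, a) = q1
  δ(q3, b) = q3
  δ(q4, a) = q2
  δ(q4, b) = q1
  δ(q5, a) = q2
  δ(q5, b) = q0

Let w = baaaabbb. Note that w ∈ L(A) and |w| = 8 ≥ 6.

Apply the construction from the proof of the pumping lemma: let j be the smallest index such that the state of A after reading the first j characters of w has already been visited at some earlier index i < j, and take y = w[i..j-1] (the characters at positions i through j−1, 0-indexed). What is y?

State sequence: q0 -b-> q4 -a-> q2 -a-> q4 -a-> q2 -a-> q4 -b-> q1 -b-> q0 -b-> q4
First repeat at step 3: q4 was already visited.

So i = 1, j = 3, giving x = w[0:1] = b, y = w[1:3] = aa, z = w[3:8] = aabbb.
Check: |xy| = 3 ≤ 6 and |y| = 2 ≥ 1. Reading y takes A from q4 back to q4, so every xyⁱz is accepted.
Since A has 6 states, any run of length ≥ 6 visits 6+1 states, so by pigeonhole some state repeats within the first 6 steps — that repeat gives the pumpable loop.

aa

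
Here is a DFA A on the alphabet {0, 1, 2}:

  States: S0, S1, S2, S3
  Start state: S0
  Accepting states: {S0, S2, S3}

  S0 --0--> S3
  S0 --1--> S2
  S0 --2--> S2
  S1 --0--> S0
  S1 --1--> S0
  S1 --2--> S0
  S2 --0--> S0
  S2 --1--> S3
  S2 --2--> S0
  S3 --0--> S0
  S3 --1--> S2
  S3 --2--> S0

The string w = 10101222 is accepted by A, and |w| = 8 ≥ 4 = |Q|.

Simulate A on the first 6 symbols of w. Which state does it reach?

Run of A on the first 6 characters of w = 1 0 1 0 1 2:
  step 0: S0  (start)
  step 1: S2  (read 1: S0→S2)
  step 2: S0  (read 0: S2→S0)
  step 3: S2  (read 1: S0→S2)
  step 4: S0  (read 0: S2→S0)
  step 5: S2  (read 1: S0→S2)
  step 6: S0  (read 2: S2→S0)

After reading 6 characters, A is in state S0.

S0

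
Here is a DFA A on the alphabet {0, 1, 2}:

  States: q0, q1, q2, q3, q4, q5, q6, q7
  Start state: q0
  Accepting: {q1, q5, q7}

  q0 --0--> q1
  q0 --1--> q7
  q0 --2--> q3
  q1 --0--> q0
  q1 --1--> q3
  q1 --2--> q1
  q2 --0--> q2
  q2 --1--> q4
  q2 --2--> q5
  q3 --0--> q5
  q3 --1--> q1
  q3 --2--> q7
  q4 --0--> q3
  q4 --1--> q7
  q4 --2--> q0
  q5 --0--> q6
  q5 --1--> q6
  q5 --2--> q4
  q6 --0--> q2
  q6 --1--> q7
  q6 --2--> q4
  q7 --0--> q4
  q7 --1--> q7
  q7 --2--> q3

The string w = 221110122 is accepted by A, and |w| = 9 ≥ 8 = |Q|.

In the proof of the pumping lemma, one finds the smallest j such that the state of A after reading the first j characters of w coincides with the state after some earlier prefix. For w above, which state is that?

q7

Run of A on w = 2 2 1 1 1 0 1 2 2:
  step 0: q0  (start)
  step 1: q3  (read 2: q0→q3)
  step 2: q7  (read 2: q3→q7)
  step 3: q7  (read 1: q7→q7)   ← first repeat (q7 seen earlier)
  step 4: q7  (read 1: q7→q7)
  step 5: q7  (read 1: q7→q7)
  step 6: q4  (read 0: q7→q4)
  step 7: q7  (read 1: q4→q7)
  step 8: q3  (read 2: q7→q3)
  step 9: q7  (read 2: q3→q7)

The earliest repeat is at step j = 3: A is in q7, which it already visited at step i = 2.
With |Q| = 8, pigeonhole forces a state repeat no later than step 8; the substring read between the first and second visits to that state can be pumped.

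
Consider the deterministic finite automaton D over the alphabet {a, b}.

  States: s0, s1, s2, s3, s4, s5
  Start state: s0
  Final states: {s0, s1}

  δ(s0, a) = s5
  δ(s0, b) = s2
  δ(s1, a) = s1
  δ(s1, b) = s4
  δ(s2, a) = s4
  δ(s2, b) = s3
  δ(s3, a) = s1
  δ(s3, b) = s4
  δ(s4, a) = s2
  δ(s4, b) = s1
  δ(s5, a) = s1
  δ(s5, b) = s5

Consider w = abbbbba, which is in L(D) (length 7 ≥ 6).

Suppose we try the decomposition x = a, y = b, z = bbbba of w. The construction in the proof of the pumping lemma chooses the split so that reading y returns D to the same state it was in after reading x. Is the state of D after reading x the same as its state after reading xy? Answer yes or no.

Run of D on the first 2 characters of w = a b:
  step 0: s0  (start)
  step 1: s5  (read a: s0→s5)
  step 2: s5  (read b: s5→s5)

After x (step 1): s5. After xy (step 2): s5.
They match, so y = b drives D around a cycle from s5 back to itself; pumping y any number of times keeps D in s5 before reading z, and xyⁱz ∈ L(D) for every i ≥ 0.

yes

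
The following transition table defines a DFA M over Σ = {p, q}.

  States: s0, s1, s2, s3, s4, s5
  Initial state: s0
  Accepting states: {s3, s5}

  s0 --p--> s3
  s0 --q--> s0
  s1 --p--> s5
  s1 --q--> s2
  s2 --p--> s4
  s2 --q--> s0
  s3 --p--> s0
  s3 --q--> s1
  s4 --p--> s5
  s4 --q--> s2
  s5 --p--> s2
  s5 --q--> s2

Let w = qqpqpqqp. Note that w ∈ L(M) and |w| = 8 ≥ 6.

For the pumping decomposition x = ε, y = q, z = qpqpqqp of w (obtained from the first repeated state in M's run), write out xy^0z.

xy⁰z = xz = ε·qpqpqqp = qpqpqqp.
Reading y = q takes M from s0 back to s0, so after x the machine is still in s0, and z then leads to the accepting state s3. Hence qpqpqqp ∈ L(M).

qpqpqqp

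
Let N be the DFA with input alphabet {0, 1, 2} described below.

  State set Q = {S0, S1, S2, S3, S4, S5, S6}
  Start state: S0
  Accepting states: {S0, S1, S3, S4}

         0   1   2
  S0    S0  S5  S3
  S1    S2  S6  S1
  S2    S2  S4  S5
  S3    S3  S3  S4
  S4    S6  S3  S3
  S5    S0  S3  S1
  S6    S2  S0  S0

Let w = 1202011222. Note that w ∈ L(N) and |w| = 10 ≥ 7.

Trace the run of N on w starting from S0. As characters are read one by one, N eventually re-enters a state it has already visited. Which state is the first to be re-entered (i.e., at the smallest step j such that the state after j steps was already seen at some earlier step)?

Run of N on w = 1 2 0 2 0 1 1 2 2 2:
  step 0: S0  (start)
  step 1: S5  (read 1: S0→S5)
  step 2: S1  (read 2: S5→S1)
  step 3: S2  (read 0: S1→S2)
  step 4: S5  (read 2: S2→S5)   ← first repeat (S5 seen earlier)
  step 5: S0  (read 0: S5→S0)
  step 6: S5  (read 1: S0→S5)
  step 7: S3  (read 1: S5→S3)
  step 8: S4  (read 2: S3→S4)
  step 9: S3  (read 2: S4→S3)
  step 10: S4  (read 2: S3→S4)

The earliest repeat is at step j = 4: N is in S5, which it already visited at step i = 1.
Pumping length from the standard proof: p = 7 (the number of states). The repeated state found above gives |xy| = j ≤ 7 and |y| = j − i ≥ 1.

S5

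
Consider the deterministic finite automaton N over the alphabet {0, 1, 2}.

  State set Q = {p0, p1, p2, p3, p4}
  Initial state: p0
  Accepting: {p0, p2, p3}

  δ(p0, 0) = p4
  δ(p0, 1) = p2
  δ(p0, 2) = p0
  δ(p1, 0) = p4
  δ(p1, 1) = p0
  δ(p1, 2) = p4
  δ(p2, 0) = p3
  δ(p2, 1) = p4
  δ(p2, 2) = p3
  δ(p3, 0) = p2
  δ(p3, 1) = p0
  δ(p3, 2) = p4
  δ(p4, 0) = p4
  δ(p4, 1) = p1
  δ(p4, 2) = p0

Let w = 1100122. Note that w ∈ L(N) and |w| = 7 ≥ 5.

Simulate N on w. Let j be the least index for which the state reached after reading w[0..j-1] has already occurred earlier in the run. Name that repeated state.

Run of N on w = 1 1 0 0 1 2 2:
  step 0: p0  (start)
  step 1: p2  (read 1: p0→p2)
  step 2: p4  (read 1: p2→p4)
  step 3: p4  (read 0: p4→p4)   ← first repeat (p4 seen earlier)
  step 4: p4  (read 0: p4→p4)
  step 5: p1  (read 1: p4→p1)
  step 6: p4  (read 2: p1→p4)
  step 7: p0  (read 2: p4→p0)

The earliest repeat is at step j = 3: N is in p4, which it already visited at step i = 2.

p4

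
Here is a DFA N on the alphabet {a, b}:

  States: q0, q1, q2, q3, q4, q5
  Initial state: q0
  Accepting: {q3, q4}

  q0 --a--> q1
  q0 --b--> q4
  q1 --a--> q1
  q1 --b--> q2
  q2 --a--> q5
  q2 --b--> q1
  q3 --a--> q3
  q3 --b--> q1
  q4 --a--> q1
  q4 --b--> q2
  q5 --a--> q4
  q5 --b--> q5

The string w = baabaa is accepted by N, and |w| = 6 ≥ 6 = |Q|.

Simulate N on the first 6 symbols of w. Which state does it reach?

q4

Run of N on the first 6 characters of w = b a a b a a:
  step 0: q0  (start)
  step 1: q4  (read b: q0→q4)
  step 2: q1  (read a: q4→q1)
  step 3: q1  (read a: q1→q1)
  step 4: q2  (read b: q1→q2)
  step 5: q5  (read a: q2→q5)
  step 6: q4  (read a: q5→q4)

After reading 6 characters, N is in state q4.
(This kind of state-tracing is the core of the pumping-lemma construction: with 6 states, pigeonhole forces a repeat within the first 6 steps.)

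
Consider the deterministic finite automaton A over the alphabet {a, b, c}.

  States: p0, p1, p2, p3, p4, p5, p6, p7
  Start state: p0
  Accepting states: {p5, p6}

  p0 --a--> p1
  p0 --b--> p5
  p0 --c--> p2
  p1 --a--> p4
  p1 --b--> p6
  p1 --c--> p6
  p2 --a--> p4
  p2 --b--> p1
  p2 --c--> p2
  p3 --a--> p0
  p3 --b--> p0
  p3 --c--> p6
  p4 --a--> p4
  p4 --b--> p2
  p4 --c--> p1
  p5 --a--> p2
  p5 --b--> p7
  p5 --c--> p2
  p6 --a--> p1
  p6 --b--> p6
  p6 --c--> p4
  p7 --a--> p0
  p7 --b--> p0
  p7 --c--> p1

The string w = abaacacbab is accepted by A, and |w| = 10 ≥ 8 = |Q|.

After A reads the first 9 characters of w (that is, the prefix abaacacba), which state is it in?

p1

State sequence: p0 -a-> p1 -b-> p6 -a-> p1 -a-> p4 -c-> p1 -a-> p4 -c-> p1 -b-> p6 -a-> p1

After reading 9 characters, A is in state p1.
(This kind of state-tracing is the core of the pumping-lemma construction: with 8 states, pigeonhole forces a repeat within the first 8 steps.)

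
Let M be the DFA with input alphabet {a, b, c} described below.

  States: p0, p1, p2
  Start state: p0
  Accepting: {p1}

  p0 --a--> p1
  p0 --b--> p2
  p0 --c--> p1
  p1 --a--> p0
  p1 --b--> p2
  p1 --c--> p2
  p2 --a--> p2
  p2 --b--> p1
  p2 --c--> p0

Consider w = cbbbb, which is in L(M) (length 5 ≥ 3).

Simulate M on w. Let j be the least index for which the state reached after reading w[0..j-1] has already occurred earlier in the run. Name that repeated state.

State sequence: p0 -c-> p1 -b-> p2 -b-> p1 -b-> p2 -b-> p1
First repeat at step 3: p1 was already visited.

The earliest repeat is at step j = 3: M is in p1, which it already visited at step i = 1.
The DFA has 3 states, so the proof of the pumping lemma guarantees a repeated state among the first 3+1 visited; the segment between the two visits is the pumpable y.

p1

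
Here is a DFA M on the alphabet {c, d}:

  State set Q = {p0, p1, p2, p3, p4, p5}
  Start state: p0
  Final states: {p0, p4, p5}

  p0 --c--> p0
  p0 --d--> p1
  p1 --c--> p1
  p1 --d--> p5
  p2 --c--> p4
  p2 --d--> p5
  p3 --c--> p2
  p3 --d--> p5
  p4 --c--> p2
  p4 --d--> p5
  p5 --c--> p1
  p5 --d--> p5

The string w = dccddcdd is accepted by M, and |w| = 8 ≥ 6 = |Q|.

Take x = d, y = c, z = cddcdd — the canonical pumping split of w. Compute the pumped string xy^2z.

dcccddcdd

xy^2z = d·c·c·cddcdd = dcccddcdd.
Reading y = c takes M from p1 back to p1, so after x·y·y the machine is still in p1, and z then leads to the accepting state p5. Hence dcccddcdd ∈ L(M).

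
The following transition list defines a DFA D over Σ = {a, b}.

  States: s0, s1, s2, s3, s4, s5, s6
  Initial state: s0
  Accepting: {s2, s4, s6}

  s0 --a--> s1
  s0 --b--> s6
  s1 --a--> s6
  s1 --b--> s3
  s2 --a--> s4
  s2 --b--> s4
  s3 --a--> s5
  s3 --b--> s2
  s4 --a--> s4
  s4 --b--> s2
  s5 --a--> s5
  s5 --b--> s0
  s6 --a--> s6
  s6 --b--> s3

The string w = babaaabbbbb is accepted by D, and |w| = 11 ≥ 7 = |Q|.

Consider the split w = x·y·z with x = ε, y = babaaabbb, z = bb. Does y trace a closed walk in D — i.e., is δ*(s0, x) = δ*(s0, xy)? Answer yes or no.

no

Run of D on the first 9 characters of w = b a b a a a b b b:
  step 0: s0  (start)
  step 1: s6  (read b: s0→s6)
  step 2: s6  (read a: s6→s6)
  step 3: s3  (read b: s6→s3)
  step 4: s5  (read a: s3→s5)
  step 5: s5  (read a: s5→s5)
  step 6: s5  (read a: s5→s5)
  step 7: s0  (read b: s5→s0)
  step 8: s6  (read b: s0→s6)
  step 9: s3  (read b: s6→s3)

After x (step 0): s0. After xy (step 9): s3.
They differ (s0 ≠ s3), so y is not a cycle from the state after x; this split is not the one the pumping-lemma construction produces, and pumping y need not keep the string in L(D).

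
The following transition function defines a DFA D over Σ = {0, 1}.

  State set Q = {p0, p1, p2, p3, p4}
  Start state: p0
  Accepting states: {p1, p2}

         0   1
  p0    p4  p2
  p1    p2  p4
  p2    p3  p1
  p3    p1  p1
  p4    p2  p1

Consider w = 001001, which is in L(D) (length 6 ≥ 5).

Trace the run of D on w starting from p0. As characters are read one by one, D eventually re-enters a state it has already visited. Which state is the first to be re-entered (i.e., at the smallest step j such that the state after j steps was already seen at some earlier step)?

Run of D on w = 0 0 1 0 0 1:
  step 0: p0  (start)
  step 1: p4  (read 0: p0→p4)
  step 2: p2  (read 0: p4→p2)
  step 3: p1  (read 1: p2→p1)
  step 4: p2  (read 0: p1→p2)   ← first repeat (p2 seen earlier)
  step 5: p3  (read 0: p2→p3)
  step 6: p1  (read 1: p3→p1)

The earliest repeat is at step j = 4: D is in p2, which it already visited at step i = 2.
With |Q| = 5, pigeonhole forces a state repeat no later than step 5; the substring read between the first and second visits to that state can be pumped.

p2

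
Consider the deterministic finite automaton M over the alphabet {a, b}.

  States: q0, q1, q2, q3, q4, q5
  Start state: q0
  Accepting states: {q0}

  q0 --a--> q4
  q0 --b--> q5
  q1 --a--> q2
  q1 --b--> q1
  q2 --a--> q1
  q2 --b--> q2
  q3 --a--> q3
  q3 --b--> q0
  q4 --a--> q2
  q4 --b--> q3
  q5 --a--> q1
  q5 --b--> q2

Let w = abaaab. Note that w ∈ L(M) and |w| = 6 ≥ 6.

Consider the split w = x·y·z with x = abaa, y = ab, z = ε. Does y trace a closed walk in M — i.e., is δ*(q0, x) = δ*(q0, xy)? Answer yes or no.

no

State sequence: q0 -a-> q4 -b-> q3 -a-> q3 -a-> q3 -a-> q3 -b-> q0

After x (step 4): q3. After xy (step 6): q0.
They differ (q3 ≠ q0), so y is not a cycle from the state after x; this split is not the one the pumping-lemma construction produces, and pumping y need not keep the string in L(M).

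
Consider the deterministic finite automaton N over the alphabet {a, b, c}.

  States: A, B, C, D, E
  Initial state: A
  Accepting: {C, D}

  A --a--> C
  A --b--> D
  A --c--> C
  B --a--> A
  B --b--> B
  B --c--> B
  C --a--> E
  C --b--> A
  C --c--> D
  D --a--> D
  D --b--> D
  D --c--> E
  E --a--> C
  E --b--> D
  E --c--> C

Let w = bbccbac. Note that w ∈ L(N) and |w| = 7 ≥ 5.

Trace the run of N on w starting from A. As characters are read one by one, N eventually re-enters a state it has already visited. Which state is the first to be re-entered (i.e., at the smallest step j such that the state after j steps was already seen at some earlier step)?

State sequence: A -b-> D -b-> D -c-> E -c-> C -b-> A -a-> C -c-> D
First repeat at step 2: D was already visited.

The earliest repeat is at step j = 2: N is in D, which it already visited at step i = 1.
Since N has 5 states, any run of length ≥ 5 visits 5+1 states, so by pigeonhole some state repeats within the first 5 steps — that repeat gives the pumpable loop.

D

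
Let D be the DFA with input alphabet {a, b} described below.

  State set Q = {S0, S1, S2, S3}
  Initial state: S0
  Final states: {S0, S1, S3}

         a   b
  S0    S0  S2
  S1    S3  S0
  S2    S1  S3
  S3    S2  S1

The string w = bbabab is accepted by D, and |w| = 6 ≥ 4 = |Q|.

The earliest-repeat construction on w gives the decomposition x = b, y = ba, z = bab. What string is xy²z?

bbababab

xy^2z = b·ba·ba·bab = bbababab.
Reading y = ba takes D from S2 back to S2, so after x·y·y the machine is still in S2, and z then leads to the accepting state S3. Hence bbababab ∈ L(D).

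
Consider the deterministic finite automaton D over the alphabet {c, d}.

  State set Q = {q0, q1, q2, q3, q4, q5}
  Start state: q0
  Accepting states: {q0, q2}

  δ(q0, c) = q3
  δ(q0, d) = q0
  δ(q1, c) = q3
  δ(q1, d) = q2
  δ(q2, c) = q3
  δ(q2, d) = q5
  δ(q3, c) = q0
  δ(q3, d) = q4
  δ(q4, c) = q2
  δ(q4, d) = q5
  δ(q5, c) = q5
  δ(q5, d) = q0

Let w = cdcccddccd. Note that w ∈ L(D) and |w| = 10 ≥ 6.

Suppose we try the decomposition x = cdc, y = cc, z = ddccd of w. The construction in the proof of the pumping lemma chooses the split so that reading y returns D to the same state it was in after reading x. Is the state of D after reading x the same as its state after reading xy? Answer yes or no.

no

State sequence: q0 -c-> q3 -d-> q4 -c-> q2 -c-> q3 -c-> q0

After x (step 3): q2. After xy (step 5): q0.
They differ (q2 ≠ q0), so y is not a cycle from the state after x; this split is not the one the pumping-lemma construction produces, and pumping y need not keep the string in L(D).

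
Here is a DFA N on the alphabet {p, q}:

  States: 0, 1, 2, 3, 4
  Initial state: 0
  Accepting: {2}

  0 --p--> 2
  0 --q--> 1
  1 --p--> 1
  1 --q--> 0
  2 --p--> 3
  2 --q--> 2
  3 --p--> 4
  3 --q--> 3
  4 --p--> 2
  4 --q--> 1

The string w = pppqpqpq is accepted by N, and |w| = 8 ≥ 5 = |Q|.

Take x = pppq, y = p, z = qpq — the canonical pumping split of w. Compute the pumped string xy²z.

xy^2z = pppq·p·p·qpq = pppqppqpq.
Reading y = p takes N from 1 back to 1, so after x·y·y the machine is still in 1, and z then leads to the accepting state 2. Hence pppqppqpq ∈ L(N).

pppqppqpq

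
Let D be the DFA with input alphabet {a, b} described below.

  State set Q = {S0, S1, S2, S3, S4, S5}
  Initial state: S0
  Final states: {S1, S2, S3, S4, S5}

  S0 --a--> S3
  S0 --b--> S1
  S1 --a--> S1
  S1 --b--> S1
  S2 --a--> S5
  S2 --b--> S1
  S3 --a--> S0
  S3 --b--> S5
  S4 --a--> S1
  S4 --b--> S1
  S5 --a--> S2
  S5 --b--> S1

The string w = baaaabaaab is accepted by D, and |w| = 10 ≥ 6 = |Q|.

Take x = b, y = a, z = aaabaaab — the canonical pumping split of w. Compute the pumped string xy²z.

baaaaabaaab

xy^2z = b·a·a·aaabaaab = baaaaabaaab.
Reading y = a takes D from S1 back to S1, so after x·y·y the machine is still in S1, and z then leads to the accepting state S1. Hence baaaaabaaab ∈ L(D).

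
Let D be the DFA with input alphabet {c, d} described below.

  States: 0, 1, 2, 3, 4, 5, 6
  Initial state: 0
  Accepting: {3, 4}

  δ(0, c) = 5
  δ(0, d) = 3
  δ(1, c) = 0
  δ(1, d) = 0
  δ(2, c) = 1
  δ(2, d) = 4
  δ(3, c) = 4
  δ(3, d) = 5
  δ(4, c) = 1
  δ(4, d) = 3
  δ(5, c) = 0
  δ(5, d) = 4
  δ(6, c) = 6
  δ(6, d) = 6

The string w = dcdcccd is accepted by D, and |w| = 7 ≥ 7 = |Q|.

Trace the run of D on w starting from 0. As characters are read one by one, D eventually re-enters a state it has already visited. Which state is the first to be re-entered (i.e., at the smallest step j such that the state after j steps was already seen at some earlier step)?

3

State sequence: 0 -d-> 3 -c-> 4 -d-> 3 -c-> 4 -c-> 1 -c-> 0 -d-> 3
First repeat at step 3: 3 was already visited.

The earliest repeat is at step j = 3: D is in 3, which it already visited at step i = 1.
Pumping length from the standard proof: p = 7 (the number of states). The repeated state found above gives |xy| = j ≤ 7 and |y| = j − i ≥ 1.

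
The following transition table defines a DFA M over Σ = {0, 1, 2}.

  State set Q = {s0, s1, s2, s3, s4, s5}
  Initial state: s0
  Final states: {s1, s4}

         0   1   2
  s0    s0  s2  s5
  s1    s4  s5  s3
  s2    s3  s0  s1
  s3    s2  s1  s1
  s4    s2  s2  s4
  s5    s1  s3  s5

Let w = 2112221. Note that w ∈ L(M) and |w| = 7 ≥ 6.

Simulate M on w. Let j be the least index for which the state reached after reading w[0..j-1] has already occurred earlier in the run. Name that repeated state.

s3

Run of M on w = 2 1 1 2 2 2 1:
  step 0: s0  (start)
  step 1: s5  (read 2: s0→s5)
  step 2: s3  (read 1: s5→s3)
  step 3: s1  (read 1: s3→s1)
  step 4: s3  (read 2: s1→s3)   ← first repeat (s3 seen earlier)
  step 5: s1  (read 2: s3→s1)
  step 6: s3  (read 2: s1→s3)
  step 7: s1  (read 1: s3→s1)

The earliest repeat is at step j = 4: M is in s3, which it already visited at step i = 2.
Since M has 6 states, any run of length ≥ 6 visits 6+1 states, so by pigeonhole some state repeats within the first 6 steps — that repeat gives the pumpable loop.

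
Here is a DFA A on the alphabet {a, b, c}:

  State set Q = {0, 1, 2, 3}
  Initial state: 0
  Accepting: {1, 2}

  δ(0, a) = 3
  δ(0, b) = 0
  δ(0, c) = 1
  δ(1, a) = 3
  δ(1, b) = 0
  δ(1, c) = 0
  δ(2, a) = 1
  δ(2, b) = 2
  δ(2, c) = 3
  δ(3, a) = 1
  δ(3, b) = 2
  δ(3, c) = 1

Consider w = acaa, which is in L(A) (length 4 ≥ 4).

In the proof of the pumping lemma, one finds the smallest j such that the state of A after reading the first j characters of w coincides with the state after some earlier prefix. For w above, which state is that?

3

State sequence: 0 -a-> 3 -c-> 1 -a-> 3 -a-> 1
First repeat at step 3: 3 was already visited.

The earliest repeat is at step j = 3: A is in 3, which it already visited at step i = 1.
With |Q| = 4, pigeonhole forces a state repeat no later than step 4; the substring read between the first and second visits to that state can be pumped.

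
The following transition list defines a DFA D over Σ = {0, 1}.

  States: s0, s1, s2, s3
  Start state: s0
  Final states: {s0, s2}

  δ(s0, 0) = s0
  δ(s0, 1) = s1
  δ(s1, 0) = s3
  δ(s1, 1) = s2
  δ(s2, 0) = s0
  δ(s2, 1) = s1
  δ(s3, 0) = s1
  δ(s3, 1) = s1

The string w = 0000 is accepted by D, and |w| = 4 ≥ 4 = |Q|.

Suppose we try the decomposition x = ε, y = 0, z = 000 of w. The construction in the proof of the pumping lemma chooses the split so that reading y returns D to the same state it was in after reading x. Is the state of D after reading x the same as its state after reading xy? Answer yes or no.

Run of D on the first 1 characters of w = 0:
  step 0: s0  (start)
  step 1: s0  (read 0: s0→s0)

After x (step 0): s0. After xy (step 1): s0.
They match, so y = 0 drives D around a cycle from s0 back to itself; pumping y any number of times keeps D in s0 before reading z, and xyⁱz ∈ L(D) for every i ≥ 0.

yes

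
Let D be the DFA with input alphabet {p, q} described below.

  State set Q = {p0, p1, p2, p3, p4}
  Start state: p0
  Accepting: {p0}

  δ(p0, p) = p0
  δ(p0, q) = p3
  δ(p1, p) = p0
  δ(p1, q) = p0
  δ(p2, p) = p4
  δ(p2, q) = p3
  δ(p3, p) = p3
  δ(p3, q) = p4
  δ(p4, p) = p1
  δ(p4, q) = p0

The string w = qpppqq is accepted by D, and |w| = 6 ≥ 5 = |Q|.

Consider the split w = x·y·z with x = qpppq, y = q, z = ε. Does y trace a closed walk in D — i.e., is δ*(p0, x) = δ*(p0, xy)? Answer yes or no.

Run of D on the first 6 characters of w = q p p p q q:
  step 0: p0  (start)
  step 1: p3  (read q: p0→p3)
  step 2: p3  (read p: p3→p3)
  step 3: p3  (read p: p3→p3)
  step 4: p3  (read p: p3→p3)
  step 5: p4  (read q: p3→p4)
  step 6: p0  (read q: p4→p0)

After x (step 5): p4. After xy (step 6): p0.
They differ (p4 ≠ p0), so y is not a cycle from the state after x; this split is not the one the pumping-lemma construction produces, and pumping y need not keep the string in L(D).

no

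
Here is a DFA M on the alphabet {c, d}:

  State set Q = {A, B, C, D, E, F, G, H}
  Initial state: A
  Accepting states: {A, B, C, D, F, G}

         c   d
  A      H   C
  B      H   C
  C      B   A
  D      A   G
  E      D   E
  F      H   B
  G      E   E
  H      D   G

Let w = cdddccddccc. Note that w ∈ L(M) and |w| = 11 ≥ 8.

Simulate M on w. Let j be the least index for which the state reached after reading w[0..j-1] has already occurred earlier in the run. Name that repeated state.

E

Run of M on w = c d d d c c d d c c c:
  step 0: A  (start)
  step 1: H  (read c: A→H)
  step 2: G  (read d: H→G)
  step 3: E  (read d: G→E)
  step 4: E  (read d: E→E)   ← first repeat (E seen earlier)
  step 5: D  (read c: E→D)
  step 6: A  (read c: D→A)
  step 7: C  (read d: A→C)
  step 8: A  (read d: C→A)
  step 9: H  (read c: A→H)
  step 10: D  (read c: H→D)
  step 11: A  (read c: D→A)

The earliest repeat is at step j = 4: M is in E, which it already visited at step i = 3.
Since M has 8 states, any run of length ≥ 8 visits 8+1 states, so by pigeonhole some state repeats within the first 8 steps — that repeat gives the pumpable loop.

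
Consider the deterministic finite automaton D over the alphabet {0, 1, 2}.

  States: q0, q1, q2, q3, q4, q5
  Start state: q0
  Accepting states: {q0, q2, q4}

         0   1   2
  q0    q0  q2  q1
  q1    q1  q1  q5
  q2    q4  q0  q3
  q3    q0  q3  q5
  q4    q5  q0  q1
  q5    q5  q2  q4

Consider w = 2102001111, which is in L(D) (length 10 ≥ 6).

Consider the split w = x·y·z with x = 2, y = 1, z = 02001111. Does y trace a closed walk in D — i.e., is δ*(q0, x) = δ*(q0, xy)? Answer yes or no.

State sequence: q0 -2-> q1 -1-> q1

After x (step 1): q1. After xy (step 2): q1.
They match, so y = 1 drives D around a cycle from q1 back to itself; pumping y any number of times keeps D in q1 before reading z, and xyⁱz ∈ L(D) for every i ≥ 0.

yes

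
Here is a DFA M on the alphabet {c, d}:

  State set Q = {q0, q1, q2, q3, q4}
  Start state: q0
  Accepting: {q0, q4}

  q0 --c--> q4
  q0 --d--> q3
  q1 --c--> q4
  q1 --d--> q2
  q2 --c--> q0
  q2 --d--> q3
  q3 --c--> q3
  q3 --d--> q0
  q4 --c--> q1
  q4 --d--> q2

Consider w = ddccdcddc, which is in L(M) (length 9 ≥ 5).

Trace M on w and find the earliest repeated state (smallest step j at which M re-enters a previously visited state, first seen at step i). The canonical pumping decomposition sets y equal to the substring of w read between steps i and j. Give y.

Run of M on w = d d c c d c d d c:
  step 0: q0  (start)
  step 1: q3  (read d: q0→q3)
  step 2: q0  (read d: q3→q0)   ← first repeat (q0 seen earlier)
  step 3: q4  (read c: q0→q4)
  step 4: q1  (read c: q4→q1)
  step 5: q2  (read d: q1→q2)
  step 6: q0  (read c: q2→q0)
  step 7: q3  (read d: q0→q3)
  step 8: q0  (read d: q3→q0)
  step 9: q4  (read c: q0→q4)

So i = 0, j = 2, giving x = w[0:0] = ε, y = w[0:2] = dd, z = w[2:9] = ccdcddc.
Check: |xy| = 2 ≤ 5 and |y| = 2 ≥ 1. Reading y takes M from q0 back to q0, so every xyⁱz is accepted.

dd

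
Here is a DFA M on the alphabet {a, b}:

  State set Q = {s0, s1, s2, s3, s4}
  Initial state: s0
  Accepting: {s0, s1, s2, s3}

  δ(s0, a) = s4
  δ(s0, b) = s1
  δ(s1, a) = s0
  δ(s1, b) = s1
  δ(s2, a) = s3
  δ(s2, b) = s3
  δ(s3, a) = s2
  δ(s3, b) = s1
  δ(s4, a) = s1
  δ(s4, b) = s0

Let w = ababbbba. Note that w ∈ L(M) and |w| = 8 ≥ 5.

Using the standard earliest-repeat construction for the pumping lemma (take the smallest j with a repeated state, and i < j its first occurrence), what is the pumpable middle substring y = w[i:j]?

ab

Run of M on w = a b a b b b b a:
  step 0: s0  (start)
  step 1: s4  (read a: s0→s4)
  step 2: s0  (read b: s4→s0)   ← first repeat (s0 seen earlier)
  step 3: s4  (read a: s0→s4)
  step 4: s0  (read b: s4→s0)
  step 5: s1  (read b: s0→s1)
  step 6: s1  (read b: s1→s1)
  step 7: s1  (read b: s1→s1)
  step 8: s0  (read a: s1→s0)

So i = 0, j = 2, giving x = w[0:0] = ε, y = w[0:2] = ab, z = w[2:8] = abbbba.
Check: |xy| = 2 ≤ 5 and |y| = 2 ≥ 1. Reading y takes M from s0 back to s0, so every xyⁱz is accepted.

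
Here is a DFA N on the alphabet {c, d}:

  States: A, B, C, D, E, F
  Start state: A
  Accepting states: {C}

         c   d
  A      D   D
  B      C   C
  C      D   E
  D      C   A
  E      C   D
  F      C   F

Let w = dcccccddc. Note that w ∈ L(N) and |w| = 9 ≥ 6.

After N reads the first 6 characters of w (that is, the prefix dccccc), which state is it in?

Run of N on the first 6 characters of w = d c c c c c:
  step 0: A  (start)
  step 1: D  (read d: A→D)
  step 2: C  (read c: D→C)
  step 3: D  (read c: C→D)
  step 4: C  (read c: D→C)
  step 5: D  (read c: C→D)
  step 6: C  (read c: D→C)

After reading 6 characters, N is in state C.
(This kind of state-tracing is the core of the pumping-lemma construction: with 6 states, pigeonhole forces a repeat within the first 6 steps.)

C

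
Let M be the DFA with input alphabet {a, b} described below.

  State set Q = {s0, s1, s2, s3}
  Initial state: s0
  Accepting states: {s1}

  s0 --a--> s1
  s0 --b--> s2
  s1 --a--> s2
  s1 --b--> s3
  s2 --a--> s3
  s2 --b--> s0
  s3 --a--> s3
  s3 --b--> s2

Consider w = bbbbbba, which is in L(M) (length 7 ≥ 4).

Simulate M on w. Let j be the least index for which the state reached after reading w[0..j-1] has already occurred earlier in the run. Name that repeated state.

s0

State sequence: s0 -b-> s2 -b-> s0 -b-> s2 -b-> s0 -b-> s2 -b-> s0 -a-> s1
First repeat at step 2: s0 was already visited.

The earliest repeat is at step j = 2: M is in s0, which it already visited at step i = 0.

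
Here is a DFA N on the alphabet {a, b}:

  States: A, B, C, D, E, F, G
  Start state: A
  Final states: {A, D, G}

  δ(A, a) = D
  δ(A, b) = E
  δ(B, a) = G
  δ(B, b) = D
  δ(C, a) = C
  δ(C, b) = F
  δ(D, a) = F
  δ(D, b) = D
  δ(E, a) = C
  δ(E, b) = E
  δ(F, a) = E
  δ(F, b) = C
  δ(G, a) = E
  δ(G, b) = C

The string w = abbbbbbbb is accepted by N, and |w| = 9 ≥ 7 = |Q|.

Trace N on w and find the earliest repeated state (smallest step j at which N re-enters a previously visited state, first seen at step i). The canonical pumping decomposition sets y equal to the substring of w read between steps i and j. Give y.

b

Run of N on w = a b b b b b b b b:
  step 0: A  (start)
  step 1: D  (read a: A→D)
  step 2: D  (read b: D→D)   ← first repeat (D seen earlier)
  step 3: D  (read b: D→D)
  step 4: D  (read b: D→D)
  step 5: D  (read b: D→D)
  step 6: D  (read b: D→D)
  step 7: D  (read b: D→D)
  step 8: D  (read b: D→D)
  step 9: D  (read b: D→D)

So i = 1, j = 2, giving x = w[0:1] = a, y = w[1:2] = b, z = w[2:9] = bbbbbbb.
Check: |xy| = 2 ≤ 7 and |y| = 1 ≥ 1. Reading y takes N from D back to D, so every xyⁱz is accepted.
The DFA has 7 states, so the proof of the pumping lemma guarantees a repeated state among the first 7+1 visited; the segment between the two visits is the pumpable y.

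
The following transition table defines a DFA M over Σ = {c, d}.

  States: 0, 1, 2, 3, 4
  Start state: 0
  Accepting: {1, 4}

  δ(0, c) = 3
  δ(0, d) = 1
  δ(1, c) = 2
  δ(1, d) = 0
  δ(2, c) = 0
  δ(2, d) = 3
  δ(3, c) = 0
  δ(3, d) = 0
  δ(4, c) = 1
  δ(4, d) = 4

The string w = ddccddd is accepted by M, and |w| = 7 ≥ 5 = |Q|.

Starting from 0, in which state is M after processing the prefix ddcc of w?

0

State sequence: 0 -d-> 1 -d-> 0 -c-> 3 -c-> 0

After reading 4 characters, M is in state 0.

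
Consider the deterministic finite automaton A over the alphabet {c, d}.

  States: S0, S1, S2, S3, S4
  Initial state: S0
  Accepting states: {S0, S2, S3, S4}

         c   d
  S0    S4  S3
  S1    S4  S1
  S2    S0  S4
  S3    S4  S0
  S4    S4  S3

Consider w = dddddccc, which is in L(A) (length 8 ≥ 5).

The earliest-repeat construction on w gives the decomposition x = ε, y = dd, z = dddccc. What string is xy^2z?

dddddddccc

xy^2z = ε·dd·dd·dddccc = dddddddccc.
Reading y = dd takes A from S0 back to S0, so after x·y·y the machine is still in S0, and z then leads to the accepting state S4. Hence dddddddccc ∈ L(A).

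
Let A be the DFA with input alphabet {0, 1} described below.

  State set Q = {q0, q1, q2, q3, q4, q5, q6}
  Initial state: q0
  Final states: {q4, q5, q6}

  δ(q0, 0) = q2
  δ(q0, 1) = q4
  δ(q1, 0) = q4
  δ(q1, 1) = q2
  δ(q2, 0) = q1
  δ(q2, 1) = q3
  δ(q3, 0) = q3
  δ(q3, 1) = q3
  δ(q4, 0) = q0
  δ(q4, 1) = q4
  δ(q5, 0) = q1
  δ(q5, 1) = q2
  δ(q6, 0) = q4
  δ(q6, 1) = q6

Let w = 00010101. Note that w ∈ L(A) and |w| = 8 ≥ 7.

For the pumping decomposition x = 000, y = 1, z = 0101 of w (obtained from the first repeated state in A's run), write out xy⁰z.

0000101

xy⁰z = xz = 000·0101 = 0000101.
Reading y = 1 takes A from q4 back to q4, so after x the machine is still in q4, and z then leads to the accepting state q4. Hence 0000101 ∈ L(A).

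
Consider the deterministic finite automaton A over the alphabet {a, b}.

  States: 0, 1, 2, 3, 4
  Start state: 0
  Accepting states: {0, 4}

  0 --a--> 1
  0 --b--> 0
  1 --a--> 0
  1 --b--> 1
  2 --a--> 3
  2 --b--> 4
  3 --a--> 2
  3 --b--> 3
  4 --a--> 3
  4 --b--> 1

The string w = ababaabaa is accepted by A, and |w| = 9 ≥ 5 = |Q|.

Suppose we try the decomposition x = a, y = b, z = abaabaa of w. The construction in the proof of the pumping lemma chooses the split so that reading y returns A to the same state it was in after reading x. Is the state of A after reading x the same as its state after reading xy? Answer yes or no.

State sequence: 0 -a-> 1 -b-> 1

After x (step 1): 1. After xy (step 2): 1.
They match, so y = b drives A around a cycle from 1 back to itself; pumping y any number of times keeps A in 1 before reading z, and xyⁱz ∈ L(A) for every i ≥ 0.

yes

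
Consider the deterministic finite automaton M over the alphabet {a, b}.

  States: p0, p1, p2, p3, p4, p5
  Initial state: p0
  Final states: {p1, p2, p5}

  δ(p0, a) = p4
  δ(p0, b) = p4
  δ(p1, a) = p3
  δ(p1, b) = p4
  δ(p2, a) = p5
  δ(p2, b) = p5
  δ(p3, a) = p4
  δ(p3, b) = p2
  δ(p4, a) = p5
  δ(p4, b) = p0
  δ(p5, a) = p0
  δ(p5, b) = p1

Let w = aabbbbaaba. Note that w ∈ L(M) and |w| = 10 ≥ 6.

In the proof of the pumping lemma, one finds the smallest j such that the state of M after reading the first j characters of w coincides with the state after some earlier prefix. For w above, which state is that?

p4

Run of M on w = a a b b b b a a b a:
  step 0: p0  (start)
  step 1: p4  (read a: p0→p4)
  step 2: p5  (read a: p4→p5)
  step 3: p1  (read b: p5→p1)
  step 4: p4  (read b: p1→p4)   ← first repeat (p4 seen earlier)
  step 5: p0  (read b: p4→p0)
  step 6: p4  (read b: p0→p4)
  step 7: p5  (read a: p4→p5)
  step 8: p0  (read a: p5→p0)
  step 9: p4  (read b: p0→p4)
  step 10: p5  (read a: p4→p5)

The earliest repeat is at step j = 4: M is in p4, which it already visited at step i = 1.
The DFA has 6 states, so the proof of the pumping lemma guarantees a repeated state among the first 6+1 visited; the segment between the two visits is the pumpable y.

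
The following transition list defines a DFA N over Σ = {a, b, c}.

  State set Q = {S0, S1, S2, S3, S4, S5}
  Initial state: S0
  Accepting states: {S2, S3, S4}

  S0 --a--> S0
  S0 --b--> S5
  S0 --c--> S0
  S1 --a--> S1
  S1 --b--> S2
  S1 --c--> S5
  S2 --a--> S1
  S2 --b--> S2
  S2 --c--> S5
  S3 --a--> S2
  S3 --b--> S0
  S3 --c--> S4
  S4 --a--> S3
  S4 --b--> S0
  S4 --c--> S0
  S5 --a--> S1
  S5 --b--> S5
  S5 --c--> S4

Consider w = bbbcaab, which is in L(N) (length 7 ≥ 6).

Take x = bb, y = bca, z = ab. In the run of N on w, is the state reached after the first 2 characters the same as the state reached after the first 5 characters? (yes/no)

State sequence: S0 -b-> S5 -b-> S5 -b-> S5 -c-> S4 -a-> S3

After x (step 2): S5. After xy (step 5): S3.
They differ (S5 ≠ S3), so y is not a cycle from the state after x; this split is not the one the pumping-lemma construction produces, and pumping y need not keep the string in L(N).

no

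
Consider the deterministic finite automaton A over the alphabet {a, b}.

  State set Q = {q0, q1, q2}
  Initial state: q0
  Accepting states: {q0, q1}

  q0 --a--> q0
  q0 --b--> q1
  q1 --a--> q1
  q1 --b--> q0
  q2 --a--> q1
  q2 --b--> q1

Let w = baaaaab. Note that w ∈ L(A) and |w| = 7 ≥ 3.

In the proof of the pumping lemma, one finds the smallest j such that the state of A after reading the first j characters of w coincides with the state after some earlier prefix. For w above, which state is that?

Run of A on w = b a a a a a b:
  step 0: q0  (start)
  step 1: q1  (read b: q0→q1)
  step 2: q1  (read a: q1→q1)   ← first repeat (q1 seen earlier)
  step 3: q1  (read a: q1→q1)
  step 4: q1  (read a: q1→q1)
  step 5: q1  (read a: q1→q1)
  step 6: q1  (read a: q1→q1)
  step 7: q0  (read b: q1→q0)

The earliest repeat is at step j = 2: A is in q1, which it already visited at step i = 1.
With |Q| = 3, pigeonhole forces a state repeat no later than step 3; the substring read between the first and second visits to that state can be pumped.

q1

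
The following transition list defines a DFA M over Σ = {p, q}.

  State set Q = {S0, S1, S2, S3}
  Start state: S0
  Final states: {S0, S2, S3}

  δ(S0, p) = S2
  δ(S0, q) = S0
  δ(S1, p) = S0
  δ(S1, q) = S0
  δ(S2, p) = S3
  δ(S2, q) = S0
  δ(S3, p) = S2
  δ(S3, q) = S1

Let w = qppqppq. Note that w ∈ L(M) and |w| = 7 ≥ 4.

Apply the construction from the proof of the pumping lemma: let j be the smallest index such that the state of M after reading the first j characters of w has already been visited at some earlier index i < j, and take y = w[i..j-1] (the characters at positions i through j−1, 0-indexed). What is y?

q

State sequence: S0 -q-> S0 -p-> S2 -p-> S3 -q-> S1 -p-> S0 -p-> S2 -q-> S0
First repeat at step 1: S0 was already visited.

So i = 0, j = 1, giving x = w[0:0] = ε, y = w[0:1] = q, z = w[1:7] = ppqppq.
Check: |xy| = 1 ≤ 4 and |y| = 1 ≥ 1. Reading y takes M from S0 back to S0, so every xyⁱz is accepted.
Pumping length from the standard proof: p = 4 (the number of states). The repeated state found above gives |xy| = j ≤ 4 and |y| = j − i ≥ 1.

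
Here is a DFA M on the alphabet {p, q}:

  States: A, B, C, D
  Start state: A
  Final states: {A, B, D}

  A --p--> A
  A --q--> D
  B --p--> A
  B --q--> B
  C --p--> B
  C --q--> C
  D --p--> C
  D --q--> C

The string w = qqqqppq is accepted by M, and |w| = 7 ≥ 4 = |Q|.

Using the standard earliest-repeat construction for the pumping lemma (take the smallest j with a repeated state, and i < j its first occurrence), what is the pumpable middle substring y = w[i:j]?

Run of M on w = q q q q p p q:
  step 0: A  (start)
  step 1: D  (read q: A→D)
  step 2: C  (read q: D→C)
  step 3: C  (read q: C→C)   ← first repeat (C seen earlier)
  step 4: C  (read q: C→C)
  step 5: B  (read p: C→B)
  step 6: A  (read p: B→A)
  step 7: D  (read q: A→D)

So i = 2, j = 3, giving x = w[0:2] = qq, y = w[2:3] = q, z = w[3:7] = qppq.
Check: |xy| = 3 ≤ 4 and |y| = 1 ≥ 1. Reading y takes M from C back to C, so every xyⁱz is accepted.

q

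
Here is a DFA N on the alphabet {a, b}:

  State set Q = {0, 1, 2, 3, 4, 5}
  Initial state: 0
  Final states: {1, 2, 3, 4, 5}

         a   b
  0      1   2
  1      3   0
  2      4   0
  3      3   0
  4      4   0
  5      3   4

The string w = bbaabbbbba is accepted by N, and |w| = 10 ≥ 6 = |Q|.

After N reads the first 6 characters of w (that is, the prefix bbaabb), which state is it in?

Run of N on the first 6 characters of w = b b a a b b:
  step 0: 0  (start)
  step 1: 2  (read b: 0→2)
  step 2: 0  (read b: 2→0)
  step 3: 1  (read a: 0→1)
  step 4: 3  (read a: 1→3)
  step 5: 0  (read b: 3→0)
  step 6: 2  (read b: 0→2)

After reading 6 characters, N is in state 2.

2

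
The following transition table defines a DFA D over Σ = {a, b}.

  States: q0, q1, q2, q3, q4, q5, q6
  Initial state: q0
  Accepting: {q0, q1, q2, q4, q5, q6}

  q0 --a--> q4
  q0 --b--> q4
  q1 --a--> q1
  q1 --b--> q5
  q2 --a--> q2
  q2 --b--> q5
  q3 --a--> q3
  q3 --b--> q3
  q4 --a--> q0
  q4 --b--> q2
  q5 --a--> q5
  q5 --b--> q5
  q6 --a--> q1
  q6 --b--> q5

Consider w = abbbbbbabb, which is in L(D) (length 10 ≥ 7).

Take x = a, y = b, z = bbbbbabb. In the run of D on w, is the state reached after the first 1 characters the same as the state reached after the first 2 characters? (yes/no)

no

Run of D on the first 2 characters of w = a b:
  step 0: q0  (start)
  step 1: q4  (read a: q0→q4)
  step 2: q2  (read b: q4→q2)

After x (step 1): q4. After xy (step 2): q2.
They differ (q4 ≠ q2), so y is not a cycle from the state after x; this split is not the one the pumping-lemma construction produces, and pumping y need not keep the string in L(D).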